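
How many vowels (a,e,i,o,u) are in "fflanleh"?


Input: fflanleh
Checking each character:
  'f' at position 0: consonant
  'f' at position 1: consonant
  'l' at position 2: consonant
  'a' at position 3: vowel (running total: 1)
  'n' at position 4: consonant
  'l' at position 5: consonant
  'e' at position 6: vowel (running total: 2)
  'h' at position 7: consonant
Total vowels: 2

2


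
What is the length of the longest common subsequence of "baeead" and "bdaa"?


LCS of "baeead" and "bdaa"
DP table:
           b    d    a    a
      0    0    0    0    0
  b   0    1    1    1    1
  a   0    1    1    2    2
  e   0    1    1    2    2
  e   0    1    1    2    2
  a   0    1    1    2    3
  d   0    1    2    2    3
LCS length = dp[6][4] = 3

3


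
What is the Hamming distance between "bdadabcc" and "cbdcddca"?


Comparing "bdadabcc" and "cbdcddca" position by position:
  Position 0: 'b' vs 'c' => differ
  Position 1: 'd' vs 'b' => differ
  Position 2: 'a' vs 'd' => differ
  Position 3: 'd' vs 'c' => differ
  Position 4: 'a' vs 'd' => differ
  Position 5: 'b' vs 'd' => differ
  Position 6: 'c' vs 'c' => same
  Position 7: 'c' vs 'a' => differ
Total differences (Hamming distance): 7

7


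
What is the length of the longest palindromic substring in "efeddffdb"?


Input: "efeddffdb"
Checking substrings for palindromes:
  [4:8] "dffd" (len 4) => palindrome
  [0:3] "efe" (len 3) => palindrome
  [3:5] "dd" (len 2) => palindrome
  [5:7] "ff" (len 2) => palindrome
Longest palindromic substring: "dffd" with length 4

4


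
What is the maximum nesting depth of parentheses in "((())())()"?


Input: "((())())()"
Tracking depth:
  Position 0 '(': depth becomes 1
  Position 1 '(': depth becomes 2
  Position 2 '(': depth becomes 3
  Position 3 ')': depth becomes 2
  Position 4 ')': depth becomes 1
  Position 5 '(': depth becomes 2
  Position 6 ')': depth becomes 1
  Position 7 ')': depth becomes 0
  Position 8 '(': depth becomes 1
  Position 9 ')': depth becomes 0
Maximum depth reached: 3

3


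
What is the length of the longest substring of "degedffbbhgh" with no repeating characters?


Input: "degedffbbhgh"
Sliding window (track last position of each char):
  Position 0 ('d'): window [0,0] length 1 -- new best
  Position 1 ('e'): window [0,1] length 2 -- new best
  Position 2 ('g'): window [0,2] length 3 -- new best
  Position 3 ('e'): repeat (last at 1), move window start to 2
  Position 3 ('e'): window [2,3] length 2
  Position 4 ('d'): window [2,4] length 3
  Position 5 ('f'): window [2,5] length 4 -- new best
  Position 6 ('f'): repeat (last at 5), move window start to 6
  Position 6 ('f'): window [6,6] length 1
  Position 7 ('b'): window [6,7] length 2
  Position 8 ('b'): repeat (last at 7), move window start to 8
  Position 8 ('b'): window [8,8] length 1
  Position 9 ('h'): window [8,9] length 2
  Position 10 ('g'): window [8,10] length 3
  Position 11 ('h'): repeat (last at 9), move window start to 10
  Position 11 ('h'): window [10,11] length 2
Longest substring with no repeats: "gedf" with length 4

4


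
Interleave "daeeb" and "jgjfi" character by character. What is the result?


Interleaving "daeeb" and "jgjfi":
  Position 0: 'd' from first, 'j' from second => "dj"
  Position 1: 'a' from first, 'g' from second => "ag"
  Position 2: 'e' from first, 'j' from second => "ej"
  Position 3: 'e' from first, 'f' from second => "ef"
  Position 4: 'b' from first, 'i' from second => "bi"
Result: djagejefbi

djagejefbi


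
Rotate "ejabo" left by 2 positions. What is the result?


Input: "ejabo", rotate left by 2
First 2 characters: "ej"
Remaining characters: "abo"
Concatenate remaining + first: "abo" + "ej" = "aboej"

aboej


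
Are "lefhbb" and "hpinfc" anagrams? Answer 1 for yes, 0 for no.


Strings: "lefhbb", "hpinfc"
Sorted first:  bbefhl
Sorted second: cfhinp
Differ at position 0: 'b' vs 'c' => not anagrams

0


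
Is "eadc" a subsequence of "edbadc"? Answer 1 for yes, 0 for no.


Check if "eadc" is a subsequence of "edbadc"
Greedy scan:
  Position 0 ('e'): matches sub[0] = 'e'
  Position 1 ('d'): no match needed
  Position 2 ('b'): no match needed
  Position 3 ('a'): matches sub[1] = 'a'
  Position 4 ('d'): matches sub[2] = 'd'
  Position 5 ('c'): matches sub[3] = 'c'
All 4 characters matched => is a subsequence

1


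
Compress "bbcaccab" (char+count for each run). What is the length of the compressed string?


Input: bbcaccab
Runs:
  'b' x 2 => "b2"
  'c' x 1 => "c1"
  'a' x 1 => "a1"
  'c' x 2 => "c2"
  'a' x 1 => "a1"
  'b' x 1 => "b1"
Compressed: "b2c1a1c2a1b1"
Compressed length: 12

12


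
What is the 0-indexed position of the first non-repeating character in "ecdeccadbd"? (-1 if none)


Input: ecdeccadbd
Character frequencies:
  'a': 1
  'b': 1
  'c': 3
  'd': 3
  'e': 2
Scanning left to right for freq == 1:
  Position 0 ('e'): freq=2, skip
  Position 1 ('c'): freq=3, skip
  Position 2 ('d'): freq=3, skip
  Position 3 ('e'): freq=2, skip
  Position 4 ('c'): freq=3, skip
  Position 5 ('c'): freq=3, skip
  Position 6 ('a'): unique! => answer = 6

6


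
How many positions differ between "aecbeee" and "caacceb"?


Comparing "aecbeee" and "caacceb" position by position:
  Position 0: 'a' vs 'c' => DIFFER
  Position 1: 'e' vs 'a' => DIFFER
  Position 2: 'c' vs 'a' => DIFFER
  Position 3: 'b' vs 'c' => DIFFER
  Position 4: 'e' vs 'c' => DIFFER
  Position 5: 'e' vs 'e' => same
  Position 6: 'e' vs 'b' => DIFFER
Positions that differ: 6

6


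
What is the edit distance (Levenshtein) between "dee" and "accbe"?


Computing edit distance: "dee" -> "accbe"
DP table:
           a    c    c    b    e
      0    1    2    3    4    5
  d   1    1    2    3    4    5
  e   2    2    2    3    4    4
  e   3    3    3    3    4    4
Edit distance = dp[3][5] = 4

4


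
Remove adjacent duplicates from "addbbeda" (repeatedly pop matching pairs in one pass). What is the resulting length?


Input: addbbeda
Stack-based adjacent duplicate removal:
  Read 'a': push. Stack: a
  Read 'd': push. Stack: ad
  Read 'd': matches stack top 'd' => pop. Stack: a
  Read 'b': push. Stack: ab
  Read 'b': matches stack top 'b' => pop. Stack: a
  Read 'e': push. Stack: ae
  Read 'd': push. Stack: aed
  Read 'a': push. Stack: aeda
Final stack: "aeda" (length 4)

4


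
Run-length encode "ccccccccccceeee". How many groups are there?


Input: ccccccccccceeee
Scanning for consecutive runs:
  Group 1: 'c' x 11 (positions 0-10)
  Group 2: 'e' x 4 (positions 11-14)
Total groups: 2

2


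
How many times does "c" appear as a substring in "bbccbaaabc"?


Searching for "c" in "bbccbaaabc"
Scanning each position:
  Position 0: "b" => no
  Position 1: "b" => no
  Position 2: "c" => MATCH
  Position 3: "c" => MATCH
  Position 4: "b" => no
  Position 5: "a" => no
  Position 6: "a" => no
  Position 7: "a" => no
  Position 8: "b" => no
  Position 9: "c" => MATCH
Total occurrences: 3

3


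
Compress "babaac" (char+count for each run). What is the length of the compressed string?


Input: babaac
Runs:
  'b' x 1 => "b1"
  'a' x 1 => "a1"
  'b' x 1 => "b1"
  'a' x 2 => "a2"
  'c' x 1 => "c1"
Compressed: "b1a1b1a2c1"
Compressed length: 10

10


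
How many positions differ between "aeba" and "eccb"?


Comparing "aeba" and "eccb" position by position:
  Position 0: 'a' vs 'e' => DIFFER
  Position 1: 'e' vs 'c' => DIFFER
  Position 2: 'b' vs 'c' => DIFFER
  Position 3: 'a' vs 'b' => DIFFER
Positions that differ: 4

4


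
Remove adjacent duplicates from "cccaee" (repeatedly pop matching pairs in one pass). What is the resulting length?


Input: cccaee
Stack-based adjacent duplicate removal:
  Read 'c': push. Stack: c
  Read 'c': matches stack top 'c' => pop. Stack: (empty)
  Read 'c': push. Stack: c
  Read 'a': push. Stack: ca
  Read 'e': push. Stack: cae
  Read 'e': matches stack top 'e' => pop. Stack: ca
Final stack: "ca" (length 2)

2


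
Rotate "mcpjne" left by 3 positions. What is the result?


Input: "mcpjne", rotate left by 3
First 3 characters: "mcp"
Remaining characters: "jne"
Concatenate remaining + first: "jne" + "mcp" = "jnemcp"

jnemcp


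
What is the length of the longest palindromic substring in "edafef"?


Input: "edafef"
Checking substrings for palindromes:
  [3:6] "fef" (len 3) => palindrome
Longest palindromic substring: "fef" with length 3

3


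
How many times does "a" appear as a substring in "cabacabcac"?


Searching for "a" in "cabacabcac"
Scanning each position:
  Position 0: "c" => no
  Position 1: "a" => MATCH
  Position 2: "b" => no
  Position 3: "a" => MATCH
  Position 4: "c" => no
  Position 5: "a" => MATCH
  Position 6: "b" => no
  Position 7: "c" => no
  Position 8: "a" => MATCH
  Position 9: "c" => no
Total occurrences: 4

4


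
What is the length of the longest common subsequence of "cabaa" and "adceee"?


LCS of "cabaa" and "adceee"
DP table:
           a    d    c    e    e    e
      0    0    0    0    0    0    0
  c   0    0    0    1    1    1    1
  a   0    1    1    1    1    1    1
  b   0    1    1    1    1    1    1
  a   0    1    1    1    1    1    1
  a   0    1    1    1    1    1    1
LCS length = dp[5][6] = 1

1


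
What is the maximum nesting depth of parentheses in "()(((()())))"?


Input: "()(((()())))"
Tracking depth:
  Position 0 '(': depth becomes 1
  Position 1 ')': depth becomes 0
  Position 2 '(': depth becomes 1
  Position 3 '(': depth becomes 2
  Position 4 '(': depth becomes 3
  Position 5 '(': depth becomes 4
  Position 6 ')': depth becomes 3
  Position 7 '(': depth becomes 4
  Position 8 ')': depth becomes 3
  Position 9 ')': depth becomes 2
  Position 10 ')': depth becomes 1
  Position 11 ')': depth becomes 0
Maximum depth reached: 4

4


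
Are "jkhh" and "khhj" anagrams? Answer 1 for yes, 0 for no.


Strings: "jkhh", "khhj"
Sorted first:  hhjk
Sorted second: hhjk
Sorted forms match => anagrams

1


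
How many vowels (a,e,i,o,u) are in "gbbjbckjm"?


Input: gbbjbckjm
Checking each character:
  'g' at position 0: consonant
  'b' at position 1: consonant
  'b' at position 2: consonant
  'j' at position 3: consonant
  'b' at position 4: consonant
  'c' at position 5: consonant
  'k' at position 6: consonant
  'j' at position 7: consonant
  'm' at position 8: consonant
Total vowels: 0

0


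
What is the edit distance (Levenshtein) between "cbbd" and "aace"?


Computing edit distance: "cbbd" -> "aace"
DP table:
           a    a    c    e
      0    1    2    3    4
  c   1    1    2    2    3
  b   2    2    2    3    3
  b   3    3    3    3    4
  d   4    4    4    4    4
Edit distance = dp[4][4] = 4

4


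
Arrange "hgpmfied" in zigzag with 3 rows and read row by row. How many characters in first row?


Zigzag "hgpmfied" into 3 rows:
Placing characters:
  'h' => row 0
  'g' => row 1
  'p' => row 2
  'm' => row 1
  'f' => row 0
  'i' => row 1
  'e' => row 2
  'd' => row 1
Rows:
  Row 0: "hf"
  Row 1: "gmid"
  Row 2: "pe"
First row length: 2

2


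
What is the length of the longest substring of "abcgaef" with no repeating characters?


Input: "abcgaef"
Sliding window (track last position of each char):
  Position 0 ('a'): window [0,0] length 1 -- new best
  Position 1 ('b'): window [0,1] length 2 -- new best
  Position 2 ('c'): window [0,2] length 3 -- new best
  Position 3 ('g'): window [0,3] length 4 -- new best
  Position 4 ('a'): repeat (last at 0), move window start to 1
  Position 4 ('a'): window [1,4] length 4
  Position 5 ('e'): window [1,5] length 5 -- new best
  Position 6 ('f'): window [1,6] length 6 -- new best
Longest substring with no repeats: "bcgaef" with length 6

6


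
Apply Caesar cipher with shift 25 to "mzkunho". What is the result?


Caesar cipher: shift "mzkunho" by 25
  'm' (pos 12) + 25 = pos 11 = 'l'
  'z' (pos 25) + 25 = pos 24 = 'y'
  'k' (pos 10) + 25 = pos 9 = 'j'
  'u' (pos 20) + 25 = pos 19 = 't'
  'n' (pos 13) + 25 = pos 12 = 'm'
  'h' (pos 7) + 25 = pos 6 = 'g'
  'o' (pos 14) + 25 = pos 13 = 'n'
Result: lyjtmgn

lyjtmgn


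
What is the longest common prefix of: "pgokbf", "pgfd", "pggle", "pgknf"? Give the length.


Words: pgokbf, pgfd, pggle, pgknf
  Position 0: all 'p' => match
  Position 1: all 'g' => match
  Position 2: ('o', 'f', 'g', 'k') => mismatch, stop
LCP = "pg" (length 2)

2


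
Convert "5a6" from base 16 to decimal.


Input: "5a6" in base 16
Positional expansion:
  Digit '5' (value 5) x 16^2 = 1280
  Digit 'a' (value 10) x 16^1 = 160
  Digit '6' (value 6) x 16^0 = 6
Sum = 1446

1446


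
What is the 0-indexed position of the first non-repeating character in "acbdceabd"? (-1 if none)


Input: acbdceabd
Character frequencies:
  'a': 2
  'b': 2
  'c': 2
  'd': 2
  'e': 1
Scanning left to right for freq == 1:
  Position 0 ('a'): freq=2, skip
  Position 1 ('c'): freq=2, skip
  Position 2 ('b'): freq=2, skip
  Position 3 ('d'): freq=2, skip
  Position 4 ('c'): freq=2, skip
  Position 5 ('e'): unique! => answer = 5

5


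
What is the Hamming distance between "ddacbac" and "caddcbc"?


Comparing "ddacbac" and "caddcbc" position by position:
  Position 0: 'd' vs 'c' => differ
  Position 1: 'd' vs 'a' => differ
  Position 2: 'a' vs 'd' => differ
  Position 3: 'c' vs 'd' => differ
  Position 4: 'b' vs 'c' => differ
  Position 5: 'a' vs 'b' => differ
  Position 6: 'c' vs 'c' => same
Total differences (Hamming distance): 6

6


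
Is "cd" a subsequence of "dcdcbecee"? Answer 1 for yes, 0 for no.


Check if "cd" is a subsequence of "dcdcbecee"
Greedy scan:
  Position 0 ('d'): no match needed
  Position 1 ('c'): matches sub[0] = 'c'
  Position 2 ('d'): matches sub[1] = 'd'
  Position 3 ('c'): no match needed
  Position 4 ('b'): no match needed
  Position 5 ('e'): no match needed
  Position 6 ('c'): no match needed
  Position 7 ('e'): no match needed
  Position 8 ('e'): no match needed
All 2 characters matched => is a subsequence

1


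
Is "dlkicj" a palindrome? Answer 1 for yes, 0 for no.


Input: dlkicj
Reversed: jcikld
  Compare pos 0 ('d') with pos 5 ('j'): MISMATCH
  Compare pos 1 ('l') with pos 4 ('c'): MISMATCH
  Compare pos 2 ('k') with pos 3 ('i'): MISMATCH
Result: not a palindrome

0


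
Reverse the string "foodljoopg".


Input: foodljoopg
Reading characters right to left:
  Position 9: 'g'
  Position 8: 'p'
  Position 7: 'o'
  Position 6: 'o'
  Position 5: 'j'
  Position 4: 'l'
  Position 3: 'd'
  Position 2: 'o'
  Position 1: 'o'
  Position 0: 'f'
Reversed: gpoojldoof

gpoojldoof


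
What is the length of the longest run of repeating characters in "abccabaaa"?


Input: "abccabaaa"
Scanning for longest run:
  Position 1 ('b'): new char, reset run to 1
  Position 2 ('c'): new char, reset run to 1
  Position 3 ('c'): continues run of 'c', length=2
  Position 4 ('a'): new char, reset run to 1
  Position 5 ('b'): new char, reset run to 1
  Position 6 ('a'): new char, reset run to 1
  Position 7 ('a'): continues run of 'a', length=2
  Position 8 ('a'): continues run of 'a', length=3
Longest run: 'a' with length 3

3


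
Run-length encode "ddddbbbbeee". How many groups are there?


Input: ddddbbbbeee
Scanning for consecutive runs:
  Group 1: 'd' x 4 (positions 0-3)
  Group 2: 'b' x 4 (positions 4-7)
  Group 3: 'e' x 3 (positions 8-10)
Total groups: 3

3


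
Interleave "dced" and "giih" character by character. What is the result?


Interleaving "dced" and "giih":
  Position 0: 'd' from first, 'g' from second => "dg"
  Position 1: 'c' from first, 'i' from second => "ci"
  Position 2: 'e' from first, 'i' from second => "ei"
  Position 3: 'd' from first, 'h' from second => "dh"
Result: dgcieidh

dgcieidh


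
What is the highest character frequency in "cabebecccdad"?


Input: cabebecccdad
Character counts:
  'a': 2
  'b': 2
  'c': 4
  'd': 2
  'e': 2
Maximum frequency: 4

4


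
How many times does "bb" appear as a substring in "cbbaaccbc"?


Searching for "bb" in "cbbaaccbc"
Scanning each position:
  Position 0: "cb" => no
  Position 1: "bb" => MATCH
  Position 2: "ba" => no
  Position 3: "aa" => no
  Position 4: "ac" => no
  Position 5: "cc" => no
  Position 6: "cb" => no
  Position 7: "bc" => no
Total occurrences: 1

1


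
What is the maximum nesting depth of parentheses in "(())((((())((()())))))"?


Input: "(())((((())((()())))))"
Tracking depth:
  Position 0 '(': depth becomes 1
  Position 1 '(': depth becomes 2
  Position 2 ')': depth becomes 1
  Position 3 ')': depth becomes 0
  Position 4 '(': depth becomes 1
  Position 5 '(': depth becomes 2
  Position 6 '(': depth becomes 3
  Position 7 '(': depth becomes 4
  Position 8 '(': depth becomes 5
  Position 9 ')': depth becomes 4
  Position 10 ')': depth becomes 3
  Position 11 '(': depth becomes 4
  Position 12 '(': depth becomes 5
  Position 13 '(': depth becomes 6
  Position 14 ')': depth becomes 5
  Position 15 '(': depth becomes 6
  Position 16 ')': depth becomes 5
  Position 17 ')': depth becomes 4
  Position 18 ')': depth becomes 3
  Position 19 ')': depth becomes 2
  Position 20 ')': depth becomes 1
  Position 21 ')': depth becomes 0
Maximum depth reached: 6

6


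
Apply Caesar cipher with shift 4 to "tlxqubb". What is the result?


Caesar cipher: shift "tlxqubb" by 4
  't' (pos 19) + 4 = pos 23 = 'x'
  'l' (pos 11) + 4 = pos 15 = 'p'
  'x' (pos 23) + 4 = pos 1 = 'b'
  'q' (pos 16) + 4 = pos 20 = 'u'
  'u' (pos 20) + 4 = pos 24 = 'y'
  'b' (pos 1) + 4 = pos 5 = 'f'
  'b' (pos 1) + 4 = pos 5 = 'f'
Result: xpbuyff

xpbuyff


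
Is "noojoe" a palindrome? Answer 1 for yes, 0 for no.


Input: noojoe
Reversed: eojoon
  Compare pos 0 ('n') with pos 5 ('e'): MISMATCH
  Compare pos 1 ('o') with pos 4 ('o'): match
  Compare pos 2 ('o') with pos 3 ('j'): MISMATCH
Result: not a palindrome

0


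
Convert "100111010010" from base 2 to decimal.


Input: "100111010010" in base 2
Positional expansion:
  Digit '1' (value 1) x 2^11 = 2048
  Digit '0' (value 0) x 2^10 = 0
  Digit '0' (value 0) x 2^9 = 0
  Digit '1' (value 1) x 2^8 = 256
  Digit '1' (value 1) x 2^7 = 128
  Digit '1' (value 1) x 2^6 = 64
  Digit '0' (value 0) x 2^5 = 0
  Digit '1' (value 1) x 2^4 = 16
  Digit '0' (value 0) x 2^3 = 0
  Digit '0' (value 0) x 2^2 = 0
  Digit '1' (value 1) x 2^1 = 2
  Digit '0' (value 0) x 2^0 = 0
Sum = 2514

2514


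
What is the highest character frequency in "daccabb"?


Input: daccabb
Character counts:
  'a': 2
  'b': 2
  'c': 2
  'd': 1
Maximum frequency: 2

2


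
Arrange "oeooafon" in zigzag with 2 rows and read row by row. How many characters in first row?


Zigzag "oeooafon" into 2 rows:
Placing characters:
  'o' => row 0
  'e' => row 1
  'o' => row 0
  'o' => row 1
  'a' => row 0
  'f' => row 1
  'o' => row 0
  'n' => row 1
Rows:
  Row 0: "ooao"
  Row 1: "eofn"
First row length: 4

4


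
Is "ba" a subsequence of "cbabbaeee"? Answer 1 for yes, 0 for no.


Check if "ba" is a subsequence of "cbabbaeee"
Greedy scan:
  Position 0 ('c'): no match needed
  Position 1 ('b'): matches sub[0] = 'b'
  Position 2 ('a'): matches sub[1] = 'a'
  Position 3 ('b'): no match needed
  Position 4 ('b'): no match needed
  Position 5 ('a'): no match needed
  Position 6 ('e'): no match needed
  Position 7 ('e'): no match needed
  Position 8 ('e'): no match needed
All 2 characters matched => is a subsequence

1


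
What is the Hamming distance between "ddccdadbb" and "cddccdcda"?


Comparing "ddccdadbb" and "cddccdcda" position by position:
  Position 0: 'd' vs 'c' => differ
  Position 1: 'd' vs 'd' => same
  Position 2: 'c' vs 'd' => differ
  Position 3: 'c' vs 'c' => same
  Position 4: 'd' vs 'c' => differ
  Position 5: 'a' vs 'd' => differ
  Position 6: 'd' vs 'c' => differ
  Position 7: 'b' vs 'd' => differ
  Position 8: 'b' vs 'a' => differ
Total differences (Hamming distance): 7

7


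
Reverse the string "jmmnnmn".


Input: jmmnnmn
Reading characters right to left:
  Position 6: 'n'
  Position 5: 'm'
  Position 4: 'n'
  Position 3: 'n'
  Position 2: 'm'
  Position 1: 'm'
  Position 0: 'j'
Reversed: nmnnmmj

nmnnmmj


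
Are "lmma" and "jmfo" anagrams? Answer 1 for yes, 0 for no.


Strings: "lmma", "jmfo"
Sorted first:  almm
Sorted second: fjmo
Differ at position 0: 'a' vs 'f' => not anagrams

0


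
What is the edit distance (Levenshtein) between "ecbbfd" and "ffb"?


Computing edit distance: "ecbbfd" -> "ffb"
DP table:
           f    f    b
      0    1    2    3
  e   1    1    2    3
  c   2    2    2    3
  b   3    3    3    2
  b   4    4    4    3
  f   5    4    4    4
  d   6    5    5    5
Edit distance = dp[6][3] = 5

5


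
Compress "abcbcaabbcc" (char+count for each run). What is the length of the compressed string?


Input: abcbcaabbcc
Runs:
  'a' x 1 => "a1"
  'b' x 1 => "b1"
  'c' x 1 => "c1"
  'b' x 1 => "b1"
  'c' x 1 => "c1"
  'a' x 2 => "a2"
  'b' x 2 => "b2"
  'c' x 2 => "c2"
Compressed: "a1b1c1b1c1a2b2c2"
Compressed length: 16

16


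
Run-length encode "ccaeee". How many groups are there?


Input: ccaeee
Scanning for consecutive runs:
  Group 1: 'c' x 2 (positions 0-1)
  Group 2: 'a' x 1 (positions 2-2)
  Group 3: 'e' x 3 (positions 3-5)
Total groups: 3

3


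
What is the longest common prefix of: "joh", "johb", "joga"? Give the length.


Words: joh, johb, joga
  Position 0: all 'j' => match
  Position 1: all 'o' => match
  Position 2: ('h', 'h', 'g') => mismatch, stop
LCP = "jo" (length 2)

2


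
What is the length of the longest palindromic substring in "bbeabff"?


Input: "bbeabff"
Checking substrings for palindromes:
  [0:2] "bb" (len 2) => palindrome
  [5:7] "ff" (len 2) => palindrome
Longest palindromic substring: "bb" with length 2

2


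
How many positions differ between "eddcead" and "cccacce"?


Comparing "eddcead" and "cccacce" position by position:
  Position 0: 'e' vs 'c' => DIFFER
  Position 1: 'd' vs 'c' => DIFFER
  Position 2: 'd' vs 'c' => DIFFER
  Position 3: 'c' vs 'a' => DIFFER
  Position 4: 'e' vs 'c' => DIFFER
  Position 5: 'a' vs 'c' => DIFFER
  Position 6: 'd' vs 'e' => DIFFER
Positions that differ: 7

7


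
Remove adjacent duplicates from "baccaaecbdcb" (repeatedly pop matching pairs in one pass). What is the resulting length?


Input: baccaaecbdcb
Stack-based adjacent duplicate removal:
  Read 'b': push. Stack: b
  Read 'a': push. Stack: ba
  Read 'c': push. Stack: bac
  Read 'c': matches stack top 'c' => pop. Stack: ba
  Read 'a': matches stack top 'a' => pop. Stack: b
  Read 'a': push. Stack: ba
  Read 'e': push. Stack: bae
  Read 'c': push. Stack: baec
  Read 'b': push. Stack: baecb
  Read 'd': push. Stack: baecbd
  Read 'c': push. Stack: baecbdc
  Read 'b': push. Stack: baecbdcb
Final stack: "baecbdcb" (length 8)

8


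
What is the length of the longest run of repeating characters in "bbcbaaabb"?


Input: "bbcbaaabb"
Scanning for longest run:
  Position 1 ('b'): continues run of 'b', length=2
  Position 2 ('c'): new char, reset run to 1
  Position 3 ('b'): new char, reset run to 1
  Position 4 ('a'): new char, reset run to 1
  Position 5 ('a'): continues run of 'a', length=2
  Position 6 ('a'): continues run of 'a', length=3
  Position 7 ('b'): new char, reset run to 1
  Position 8 ('b'): continues run of 'b', length=2
Longest run: 'a' with length 3

3


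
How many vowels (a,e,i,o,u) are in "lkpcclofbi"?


Input: lkpcclofbi
Checking each character:
  'l' at position 0: consonant
  'k' at position 1: consonant
  'p' at position 2: consonant
  'c' at position 3: consonant
  'c' at position 4: consonant
  'l' at position 5: consonant
  'o' at position 6: vowel (running total: 1)
  'f' at position 7: consonant
  'b' at position 8: consonant
  'i' at position 9: vowel (running total: 2)
Total vowels: 2

2


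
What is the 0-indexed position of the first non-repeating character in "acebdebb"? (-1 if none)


Input: acebdebb
Character frequencies:
  'a': 1
  'b': 3
  'c': 1
  'd': 1
  'e': 2
Scanning left to right for freq == 1:
  Position 0 ('a'): unique! => answer = 0

0


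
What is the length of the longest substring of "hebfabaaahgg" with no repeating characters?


Input: "hebfabaaahgg"
Sliding window (track last position of each char):
  Position 0 ('h'): window [0,0] length 1 -- new best
  Position 1 ('e'): window [0,1] length 2 -- new best
  Position 2 ('b'): window [0,2] length 3 -- new best
  Position 3 ('f'): window [0,3] length 4 -- new best
  Position 4 ('a'): window [0,4] length 5 -- new best
  Position 5 ('b'): repeat (last at 2), move window start to 3
  Position 5 ('b'): window [3,5] length 3
  Position 6 ('a'): repeat (last at 4), move window start to 5
  Position 6 ('a'): window [5,6] length 2
  Position 7 ('a'): repeat (last at 6), move window start to 7
  Position 7 ('a'): window [7,7] length 1
  Position 8 ('a'): repeat (last at 7), move window start to 8
  Position 8 ('a'): window [8,8] length 1
  Position 9 ('h'): window [8,9] length 2
  Position 10 ('g'): window [8,10] length 3
  Position 11 ('g'): repeat (last at 10), move window start to 11
  Position 11 ('g'): window [11,11] length 1
Longest substring with no repeats: "hebfa" with length 5

5


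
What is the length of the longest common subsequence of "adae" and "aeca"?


LCS of "adae" and "aeca"
DP table:
           a    e    c    a
      0    0    0    0    0
  a   0    1    1    1    1
  d   0    1    1    1    1
  a   0    1    1    1    2
  e   0    1    2    2    2
LCS length = dp[4][4] = 2

2


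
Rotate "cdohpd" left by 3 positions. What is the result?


Input: "cdohpd", rotate left by 3
First 3 characters: "cdo"
Remaining characters: "hpd"
Concatenate remaining + first: "hpd" + "cdo" = "hpdcdo"

hpdcdo


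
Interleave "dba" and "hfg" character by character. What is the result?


Interleaving "dba" and "hfg":
  Position 0: 'd' from first, 'h' from second => "dh"
  Position 1: 'b' from first, 'f' from second => "bf"
  Position 2: 'a' from first, 'g' from second => "ag"
Result: dhbfag

dhbfag


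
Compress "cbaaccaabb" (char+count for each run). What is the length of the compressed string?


Input: cbaaccaabb
Runs:
  'c' x 1 => "c1"
  'b' x 1 => "b1"
  'a' x 2 => "a2"
  'c' x 2 => "c2"
  'a' x 2 => "a2"
  'b' x 2 => "b2"
Compressed: "c1b1a2c2a2b2"
Compressed length: 12

12


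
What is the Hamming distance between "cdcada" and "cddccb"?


Comparing "cdcada" and "cddccb" position by position:
  Position 0: 'c' vs 'c' => same
  Position 1: 'd' vs 'd' => same
  Position 2: 'c' vs 'd' => differ
  Position 3: 'a' vs 'c' => differ
  Position 4: 'd' vs 'c' => differ
  Position 5: 'a' vs 'b' => differ
Total differences (Hamming distance): 4

4


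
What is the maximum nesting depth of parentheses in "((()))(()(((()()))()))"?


Input: "((()))(()(((()()))()))"
Tracking depth:
  Position 0 '(': depth becomes 1
  Position 1 '(': depth becomes 2
  Position 2 '(': depth becomes 3
  Position 3 ')': depth becomes 2
  Position 4 ')': depth becomes 1
  Position 5 ')': depth becomes 0
  Position 6 '(': depth becomes 1
  Position 7 '(': depth becomes 2
  Position 8 ')': depth becomes 1
  Position 9 '(': depth becomes 2
  Position 10 '(': depth becomes 3
  Position 11 '(': depth becomes 4
  Position 12 '(': depth becomes 5
  Position 13 ')': depth becomes 4
  Position 14 '(': depth becomes 5
  Position 15 ')': depth becomes 4
  Position 16 ')': depth becomes 3
  Position 17 ')': depth becomes 2
  Position 18 '(': depth becomes 3
  Position 19 ')': depth becomes 2
  Position 20 ')': depth becomes 1
  Position 21 ')': depth becomes 0
Maximum depth reached: 5

5


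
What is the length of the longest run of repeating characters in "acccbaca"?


Input: "acccbaca"
Scanning for longest run:
  Position 1 ('c'): new char, reset run to 1
  Position 2 ('c'): continues run of 'c', length=2
  Position 3 ('c'): continues run of 'c', length=3
  Position 4 ('b'): new char, reset run to 1
  Position 5 ('a'): new char, reset run to 1
  Position 6 ('c'): new char, reset run to 1
  Position 7 ('a'): new char, reset run to 1
Longest run: 'c' with length 3

3


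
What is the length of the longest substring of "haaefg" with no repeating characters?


Input: "haaefg"
Sliding window (track last position of each char):
  Position 0 ('h'): window [0,0] length 1 -- new best
  Position 1 ('a'): window [0,1] length 2 -- new best
  Position 2 ('a'): repeat (last at 1), move window start to 2
  Position 2 ('a'): window [2,2] length 1
  Position 3 ('e'): window [2,3] length 2
  Position 4 ('f'): window [2,4] length 3 -- new best
  Position 5 ('g'): window [2,5] length 4 -- new best
Longest substring with no repeats: "aefg" with length 4

4


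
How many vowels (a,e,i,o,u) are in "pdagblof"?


Input: pdagblof
Checking each character:
  'p' at position 0: consonant
  'd' at position 1: consonant
  'a' at position 2: vowel (running total: 1)
  'g' at position 3: consonant
  'b' at position 4: consonant
  'l' at position 5: consonant
  'o' at position 6: vowel (running total: 2)
  'f' at position 7: consonant
Total vowels: 2

2


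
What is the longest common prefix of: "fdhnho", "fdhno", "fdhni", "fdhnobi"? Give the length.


Words: fdhnho, fdhno, fdhni, fdhnobi
  Position 0: all 'f' => match
  Position 1: all 'd' => match
  Position 2: all 'h' => match
  Position 3: all 'n' => match
  Position 4: ('h', 'o', 'i', 'o') => mismatch, stop
LCP = "fdhn" (length 4)

4


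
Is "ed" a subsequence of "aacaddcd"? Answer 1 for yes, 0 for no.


Check if "ed" is a subsequence of "aacaddcd"
Greedy scan:
  Position 0 ('a'): no match needed
  Position 1 ('a'): no match needed
  Position 2 ('c'): no match needed
  Position 3 ('a'): no match needed
  Position 4 ('d'): no match needed
  Position 5 ('d'): no match needed
  Position 6 ('c'): no match needed
  Position 7 ('d'): no match needed
Only matched 0/2 characters => not a subsequence

0


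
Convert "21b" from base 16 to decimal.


Input: "21b" in base 16
Positional expansion:
  Digit '2' (value 2) x 16^2 = 512
  Digit '1' (value 1) x 16^1 = 16
  Digit 'b' (value 11) x 16^0 = 11
Sum = 539

539


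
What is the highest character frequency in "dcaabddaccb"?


Input: dcaabddaccb
Character counts:
  'a': 3
  'b': 2
  'c': 3
  'd': 3
Maximum frequency: 3

3


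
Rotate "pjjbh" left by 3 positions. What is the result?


Input: "pjjbh", rotate left by 3
First 3 characters: "pjj"
Remaining characters: "bh"
Concatenate remaining + first: "bh" + "pjj" = "bhpjj"

bhpjj


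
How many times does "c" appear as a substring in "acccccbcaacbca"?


Searching for "c" in "acccccbcaacbca"
Scanning each position:
  Position 0: "a" => no
  Position 1: "c" => MATCH
  Position 2: "c" => MATCH
  Position 3: "c" => MATCH
  Position 4: "c" => MATCH
  Position 5: "c" => MATCH
  Position 6: "b" => no
  Position 7: "c" => MATCH
  Position 8: "a" => no
  Position 9: "a" => no
  Position 10: "c" => MATCH
  Position 11: "b" => no
  Position 12: "c" => MATCH
  Position 13: "a" => no
Total occurrences: 8

8


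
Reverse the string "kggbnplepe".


Input: kggbnplepe
Reading characters right to left:
  Position 9: 'e'
  Position 8: 'p'
  Position 7: 'e'
  Position 6: 'l'
  Position 5: 'p'
  Position 4: 'n'
  Position 3: 'b'
  Position 2: 'g'
  Position 1: 'g'
  Position 0: 'k'
Reversed: epelpnbggk

epelpnbggk


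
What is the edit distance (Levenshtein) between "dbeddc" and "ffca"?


Computing edit distance: "dbeddc" -> "ffca"
DP table:
           f    f    c    a
      0    1    2    3    4
  d   1    1    2    3    4
  b   2    2    2    3    4
  e   3    3    3    3    4
  d   4    4    4    4    4
  d   5    5    5    5    5
  c   6    6    6    5    6
Edit distance = dp[6][4] = 6

6


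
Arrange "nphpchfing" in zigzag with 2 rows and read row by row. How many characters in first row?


Zigzag "nphpchfing" into 2 rows:
Placing characters:
  'n' => row 0
  'p' => row 1
  'h' => row 0
  'p' => row 1
  'c' => row 0
  'h' => row 1
  'f' => row 0
  'i' => row 1
  'n' => row 0
  'g' => row 1
Rows:
  Row 0: "nhcfn"
  Row 1: "pphig"
First row length: 5

5


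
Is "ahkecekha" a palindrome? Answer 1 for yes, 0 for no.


Input: ahkecekha
Reversed: ahkecekha
  Compare pos 0 ('a') with pos 8 ('a'): match
  Compare pos 1 ('h') with pos 7 ('h'): match
  Compare pos 2 ('k') with pos 6 ('k'): match
  Compare pos 3 ('e') with pos 5 ('e'): match
Result: palindrome

1


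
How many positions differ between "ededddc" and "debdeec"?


Comparing "ededddc" and "debdeec" position by position:
  Position 0: 'e' vs 'd' => DIFFER
  Position 1: 'd' vs 'e' => DIFFER
  Position 2: 'e' vs 'b' => DIFFER
  Position 3: 'd' vs 'd' => same
  Position 4: 'd' vs 'e' => DIFFER
  Position 5: 'd' vs 'e' => DIFFER
  Position 6: 'c' vs 'c' => same
Positions that differ: 5

5


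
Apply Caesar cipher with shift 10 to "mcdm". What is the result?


Caesar cipher: shift "mcdm" by 10
  'm' (pos 12) + 10 = pos 22 = 'w'
  'c' (pos 2) + 10 = pos 12 = 'm'
  'd' (pos 3) + 10 = pos 13 = 'n'
  'm' (pos 12) + 10 = pos 22 = 'w'
Result: wmnw

wmnw


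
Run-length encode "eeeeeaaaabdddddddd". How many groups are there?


Input: eeeeeaaaabdddddddd
Scanning for consecutive runs:
  Group 1: 'e' x 5 (positions 0-4)
  Group 2: 'a' x 4 (positions 5-8)
  Group 3: 'b' x 1 (positions 9-9)
  Group 4: 'd' x 8 (positions 10-17)
Total groups: 4

4


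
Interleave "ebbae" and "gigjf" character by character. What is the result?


Interleaving "ebbae" and "gigjf":
  Position 0: 'e' from first, 'g' from second => "eg"
  Position 1: 'b' from first, 'i' from second => "bi"
  Position 2: 'b' from first, 'g' from second => "bg"
  Position 3: 'a' from first, 'j' from second => "aj"
  Position 4: 'e' from first, 'f' from second => "ef"
Result: egbibgajef

egbibgajef


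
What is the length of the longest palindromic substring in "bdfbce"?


Input: "bdfbce"
Checking substrings for palindromes:
  No multi-char palindromic substrings found
Longest palindromic substring: "b" with length 1

1


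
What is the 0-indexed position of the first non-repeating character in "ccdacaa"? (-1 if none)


Input: ccdacaa
Character frequencies:
  'a': 3
  'c': 3
  'd': 1
Scanning left to right for freq == 1:
  Position 0 ('c'): freq=3, skip
  Position 1 ('c'): freq=3, skip
  Position 2 ('d'): unique! => answer = 2

2


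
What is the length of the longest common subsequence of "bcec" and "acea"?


LCS of "bcec" and "acea"
DP table:
           a    c    e    a
      0    0    0    0    0
  b   0    0    0    0    0
  c   0    0    1    1    1
  e   0    0    1    2    2
  c   0    0    1    2    2
LCS length = dp[4][4] = 2

2


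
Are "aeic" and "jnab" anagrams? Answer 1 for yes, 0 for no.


Strings: "aeic", "jnab"
Sorted first:  acei
Sorted second: abjn
Differ at position 1: 'c' vs 'b' => not anagrams

0


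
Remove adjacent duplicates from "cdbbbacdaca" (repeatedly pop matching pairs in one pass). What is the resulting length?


Input: cdbbbacdaca
Stack-based adjacent duplicate removal:
  Read 'c': push. Stack: c
  Read 'd': push. Stack: cd
  Read 'b': push. Stack: cdb
  Read 'b': matches stack top 'b' => pop. Stack: cd
  Read 'b': push. Stack: cdb
  Read 'a': push. Stack: cdba
  Read 'c': push. Stack: cdbac
  Read 'd': push. Stack: cdbacd
  Read 'a': push. Stack: cdbacda
  Read 'c': push. Stack: cdbacdac
  Read 'a': push. Stack: cdbacdaca
Final stack: "cdbacdaca" (length 9)

9


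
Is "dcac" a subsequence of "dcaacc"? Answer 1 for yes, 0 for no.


Check if "dcac" is a subsequence of "dcaacc"
Greedy scan:
  Position 0 ('d'): matches sub[0] = 'd'
  Position 1 ('c'): matches sub[1] = 'c'
  Position 2 ('a'): matches sub[2] = 'a'
  Position 3 ('a'): no match needed
  Position 4 ('c'): matches sub[3] = 'c'
  Position 5 ('c'): no match needed
All 4 characters matched => is a subsequence

1


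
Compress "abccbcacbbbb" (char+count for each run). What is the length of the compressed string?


Input: abccbcacbbbb
Runs:
  'a' x 1 => "a1"
  'b' x 1 => "b1"
  'c' x 2 => "c2"
  'b' x 1 => "b1"
  'c' x 1 => "c1"
  'a' x 1 => "a1"
  'c' x 1 => "c1"
  'b' x 4 => "b4"
Compressed: "a1b1c2b1c1a1c1b4"
Compressed length: 16

16


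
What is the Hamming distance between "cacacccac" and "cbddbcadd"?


Comparing "cacacccac" and "cbddbcadd" position by position:
  Position 0: 'c' vs 'c' => same
  Position 1: 'a' vs 'b' => differ
  Position 2: 'c' vs 'd' => differ
  Position 3: 'a' vs 'd' => differ
  Position 4: 'c' vs 'b' => differ
  Position 5: 'c' vs 'c' => same
  Position 6: 'c' vs 'a' => differ
  Position 7: 'a' vs 'd' => differ
  Position 8: 'c' vs 'd' => differ
Total differences (Hamming distance): 7

7


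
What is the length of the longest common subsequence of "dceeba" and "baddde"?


LCS of "dceeba" and "baddde"
DP table:
           b    a    d    d    d    e
      0    0    0    0    0    0    0
  d   0    0    0    1    1    1    1
  c   0    0    0    1    1    1    1
  e   0    0    0    1    1    1    2
  e   0    0    0    1    1    1    2
  b   0    1    1    1    1    1    2
  a   0    1    2    2    2    2    2
LCS length = dp[6][6] = 2

2


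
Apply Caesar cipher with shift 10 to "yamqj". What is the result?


Caesar cipher: shift "yamqj" by 10
  'y' (pos 24) + 10 = pos 8 = 'i'
  'a' (pos 0) + 10 = pos 10 = 'k'
  'm' (pos 12) + 10 = pos 22 = 'w'
  'q' (pos 16) + 10 = pos 0 = 'a'
  'j' (pos 9) + 10 = pos 19 = 't'
Result: ikwat

ikwat


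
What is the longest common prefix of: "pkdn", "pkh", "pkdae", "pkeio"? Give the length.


Words: pkdn, pkh, pkdae, pkeio
  Position 0: all 'p' => match
  Position 1: all 'k' => match
  Position 2: ('d', 'h', 'd', 'e') => mismatch, stop
LCP = "pk" (length 2)

2


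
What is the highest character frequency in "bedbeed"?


Input: bedbeed
Character counts:
  'b': 2
  'd': 2
  'e': 3
Maximum frequency: 3

3


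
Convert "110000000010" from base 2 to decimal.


Input: "110000000010" in base 2
Positional expansion:
  Digit '1' (value 1) x 2^11 = 2048
  Digit '1' (value 1) x 2^10 = 1024
  Digit '0' (value 0) x 2^9 = 0
  Digit '0' (value 0) x 2^8 = 0
  Digit '0' (value 0) x 2^7 = 0
  Digit '0' (value 0) x 2^6 = 0
  Digit '0' (value 0) x 2^5 = 0
  Digit '0' (value 0) x 2^4 = 0
  Digit '0' (value 0) x 2^3 = 0
  Digit '0' (value 0) x 2^2 = 0
  Digit '1' (value 1) x 2^1 = 2
  Digit '0' (value 0) x 2^0 = 0
Sum = 3074

3074


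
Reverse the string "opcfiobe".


Input: opcfiobe
Reading characters right to left:
  Position 7: 'e'
  Position 6: 'b'
  Position 5: 'o'
  Position 4: 'i'
  Position 3: 'f'
  Position 2: 'c'
  Position 1: 'p'
  Position 0: 'o'
Reversed: eboifcpo

eboifcpo


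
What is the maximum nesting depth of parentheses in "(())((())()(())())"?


Input: "(())((())()(())())"
Tracking depth:
  Position 0 '(': depth becomes 1
  Position 1 '(': depth becomes 2
  Position 2 ')': depth becomes 1
  Position 3 ')': depth becomes 0
  Position 4 '(': depth becomes 1
  Position 5 '(': depth becomes 2
  Position 6 '(': depth becomes 3
  Position 7 ')': depth becomes 2
  Position 8 ')': depth becomes 1
  Position 9 '(': depth becomes 2
  Position 10 ')': depth becomes 1
  Position 11 '(': depth becomes 2
  Position 12 '(': depth becomes 3
  Position 13 ')': depth becomes 2
  Position 14 ')': depth becomes 1
  Position 15 '(': depth becomes 2
  Position 16 ')': depth becomes 1
  Position 17 ')': depth becomes 0
Maximum depth reached: 3

3


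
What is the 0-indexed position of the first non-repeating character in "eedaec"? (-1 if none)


Input: eedaec
Character frequencies:
  'a': 1
  'c': 1
  'd': 1
  'e': 3
Scanning left to right for freq == 1:
  Position 0 ('e'): freq=3, skip
  Position 1 ('e'): freq=3, skip
  Position 2 ('d'): unique! => answer = 2

2


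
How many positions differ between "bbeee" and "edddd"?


Comparing "bbeee" and "edddd" position by position:
  Position 0: 'b' vs 'e' => DIFFER
  Position 1: 'b' vs 'd' => DIFFER
  Position 2: 'e' vs 'd' => DIFFER
  Position 3: 'e' vs 'd' => DIFFER
  Position 4: 'e' vs 'd' => DIFFER
Positions that differ: 5

5


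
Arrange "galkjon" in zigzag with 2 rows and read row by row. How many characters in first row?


Zigzag "galkjon" into 2 rows:
Placing characters:
  'g' => row 0
  'a' => row 1
  'l' => row 0
  'k' => row 1
  'j' => row 0
  'o' => row 1
  'n' => row 0
Rows:
  Row 0: "gljn"
  Row 1: "ako"
First row length: 4

4
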